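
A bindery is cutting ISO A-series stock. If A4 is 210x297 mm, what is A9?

A5: ⌊297/2⌋ × 210 = 148 × 210 mm
A6: ⌊210/2⌋ × 148 = 105 × 148 mm
A7: ⌊148/2⌋ × 105 = 74 × 105 mm
A8: ⌊105/2⌋ × 74 = 52 × 74 mm
A9: ⌊74/2⌋ × 52 = 37 × 52 mm

37 × 52 mm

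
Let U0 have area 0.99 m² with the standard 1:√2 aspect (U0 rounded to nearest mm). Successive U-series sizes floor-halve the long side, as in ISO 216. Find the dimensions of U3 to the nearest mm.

295 × 418 mm

Let U0's short side be w mm. w · w√2 = 0.99 m² = 990,000 mm², so w ≈ 836.7 mm and w√2 ≈ 1183.2 mm → U0 = 837 × 1183 mm.
U1: ⌊1183/2⌋ × 837 = 591 × 837 mm
U2: ⌊837/2⌋ × 591 = 418 × 591 mm
U3: ⌊591/2⌋ × 418 = 295 × 418 mm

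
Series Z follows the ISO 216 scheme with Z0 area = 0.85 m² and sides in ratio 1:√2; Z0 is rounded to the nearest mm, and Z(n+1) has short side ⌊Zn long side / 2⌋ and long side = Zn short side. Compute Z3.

274 × 387 mm

Let Z0's short side be w mm. w · w√2 = 0.85 m² = 850,000 mm², so w ≈ 775.3 mm and w√2 ≈ 1096.4 mm → Z0 = 775 × 1096 mm.
Z1: ⌊1096/2⌋ × 775 = 548 × 775 mm
Z2: ⌊775/2⌋ × 548 = 387 × 548 mm
Z3: ⌊548/2⌋ × 387 = 274 × 387 mm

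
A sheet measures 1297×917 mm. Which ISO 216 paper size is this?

Aspect ratio 1297/917 ≈ 1.414 — close to the ISO √2 ≈ 1.414.
In the C-series (envelope sizes, between A and B): C0 = 917 × 1297 mm.

C0 (917 × 1297 mm)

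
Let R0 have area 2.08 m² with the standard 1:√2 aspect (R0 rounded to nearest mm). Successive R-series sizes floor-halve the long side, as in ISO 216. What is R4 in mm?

303 × 428 mm

Let R0's short side be w mm. w · w√2 = 2.08 m² = 2,080,000 mm², so w ≈ 1212.8 mm and w√2 ≈ 1715.1 mm → R0 = 1213 × 1715 mm.
R1: ⌊1715/2⌋ × 1213 = 857 × 1213 mm
R2: ⌊1213/2⌋ × 857 = 606 × 857 mm
R3: ⌊857/2⌋ × 606 = 428 × 606 mm
R4: ⌊606/2⌋ × 428 = 303 × 428 mm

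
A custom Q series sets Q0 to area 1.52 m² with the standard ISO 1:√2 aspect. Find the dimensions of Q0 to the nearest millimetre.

1037 × 1466 mm

Let the short side be w mm. Then w · w√2 = 1.52 m² = 1,520,000 mm².
w² = 1,520,000/√2, so w ≈ 1036.7 mm; long side = w√2 ≈ 1466.2 mm.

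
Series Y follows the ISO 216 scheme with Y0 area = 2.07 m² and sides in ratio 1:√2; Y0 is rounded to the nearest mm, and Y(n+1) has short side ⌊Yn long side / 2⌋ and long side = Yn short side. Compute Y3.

427 × 605 mm

Let Y0's short side be w mm. w · w√2 = 2.07 m² = 2,070,000 mm², so w ≈ 1209.8 mm and w√2 ≈ 1711.0 mm → Y0 = 1210 × 1711 mm.
Y1: ⌊1711/2⌋ × 1210 = 855 × 1210 mm
Y2: ⌊1210/2⌋ × 855 = 605 × 855 mm
Y3: ⌊855/2⌋ × 605 = 427 × 605 mm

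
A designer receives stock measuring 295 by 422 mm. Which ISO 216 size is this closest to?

A3 (297 × 420 mm)

Aspect ratio 422/295 ≈ 1.431 (ISO target is √2 ≈ 1.414).
In the A-series (A0 area = 1 m²): A3 = 297 × 420 mm.
Off by 4 mm total — nearest standard size.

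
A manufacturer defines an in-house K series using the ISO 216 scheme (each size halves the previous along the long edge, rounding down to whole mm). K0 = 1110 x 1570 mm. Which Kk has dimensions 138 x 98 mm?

K0: 1110 × 1570 mm
K1: 785 × 1110 mm
K2: 555 × 785 mm
K3: 392 × 555 mm
K4: 277 × 392 mm
K5: 196 × 277 mm
K6: 138 × 196 mm
K7: 98 × 138 mm
K8: 69 × 98 mm
→ matches K7.

K7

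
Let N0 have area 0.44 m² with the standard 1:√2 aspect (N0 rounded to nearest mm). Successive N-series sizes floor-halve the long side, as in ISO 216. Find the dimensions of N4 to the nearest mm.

Let N0's short side be w mm. w · w√2 = 0.44 m² = 440,000 mm², so w ≈ 557.8 mm and w√2 ≈ 788.8 mm → N0 = 558 × 789 mm.
N1: ⌊789/2⌋ × 558 = 394 × 558 mm
N2: ⌊558/2⌋ × 394 = 279 × 394 mm
N3: ⌊394/2⌋ × 279 = 197 × 279 mm
N4: ⌊279/2⌋ × 197 = 139 × 197 mm

139 × 197 mm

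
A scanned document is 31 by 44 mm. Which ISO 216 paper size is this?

Aspect ratio 44/31 ≈ 1.419 — close to the ISO √2 ≈ 1.414.
In the B-series (B0 = 1000 × 1414 mm): B10 = 31 × 44 mm.

B10 (31 × 44 mm)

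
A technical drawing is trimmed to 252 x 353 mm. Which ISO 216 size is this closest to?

B4 (250 × 353 mm)

Aspect ratio 353/252 ≈ 1.401 — close to the ISO √2 ≈ 1.414.
In the B-series (B0 = 1000 × 1414 mm): B4 = 250 × 353 mm.
Off by 2 mm total — nearest standard size.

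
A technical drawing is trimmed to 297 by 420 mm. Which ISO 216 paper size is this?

A3 (297 × 420 mm)

Aspect ratio 420/297 ≈ 1.414 — close to the ISO √2 ≈ 1.414.
In the A-series (A0 area = 1 m²): A3 = 297 × 420 mm.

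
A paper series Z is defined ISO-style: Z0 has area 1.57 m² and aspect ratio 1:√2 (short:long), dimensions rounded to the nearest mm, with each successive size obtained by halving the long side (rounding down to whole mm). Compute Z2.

Let Z0's short side be w mm. w · w√2 = 1.57 m² = 1,570,000 mm², so w ≈ 1053.6 mm and w√2 ≈ 1490.1 mm → Z0 = 1054 × 1490 mm.
Z1: ⌊1490/2⌋ × 1054 = 745 × 1054 mm
Z2: ⌊1054/2⌋ × 745 = 527 × 745 mm

527 × 745 mm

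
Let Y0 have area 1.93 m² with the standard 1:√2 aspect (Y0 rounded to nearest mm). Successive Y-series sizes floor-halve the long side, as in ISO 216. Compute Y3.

Let Y0's short side be w mm. w · w√2 = 1.93 m² = 1,930,000 mm², so w ≈ 1168.2 mm and w√2 ≈ 1652.1 mm → Y0 = 1168 × 1652 mm.
Y1: ⌊1652/2⌋ × 1168 = 826 × 1168 mm
Y2: ⌊1168/2⌋ × 826 = 584 × 826 mm
Y3: ⌊826/2⌋ × 584 = 413 × 584 mm

413 × 584 mm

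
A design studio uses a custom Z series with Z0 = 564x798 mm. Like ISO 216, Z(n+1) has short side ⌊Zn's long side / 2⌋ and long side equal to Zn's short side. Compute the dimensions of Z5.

Z1: ⌊798/2⌋ × 564 = 399 × 564 mm
Z2: ⌊564/2⌋ × 399 = 282 × 399 mm
Z3: ⌊399/2⌋ × 282 = 199 × 282 mm
Z4: ⌊282/2⌋ × 199 = 141 × 199 mm
Z5: ⌊199/2⌋ × 141 = 99 × 141 mm

99 × 141 mm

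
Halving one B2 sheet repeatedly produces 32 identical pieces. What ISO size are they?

B7

32 = 2^5, so 5 halving steps.
B2 → B3 → … → B7 after 5 steps.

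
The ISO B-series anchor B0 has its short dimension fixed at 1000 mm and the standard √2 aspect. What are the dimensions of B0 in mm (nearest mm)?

Short side = 1000 mm; long side = 1000√2 ≈ 1414.2 mm.

1000 × 1414 mm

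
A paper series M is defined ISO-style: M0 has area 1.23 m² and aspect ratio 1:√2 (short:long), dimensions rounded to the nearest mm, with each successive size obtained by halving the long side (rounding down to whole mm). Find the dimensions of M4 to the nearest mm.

Let M0's short side be w mm. w · w√2 = 1.23 m² = 1,230,000 mm², so w ≈ 932.6 mm and w√2 ≈ 1318.9 mm → M0 = 933 × 1319 mm.
M1: ⌊1319/2⌋ × 933 = 659 × 933 mm
M2: ⌊933/2⌋ × 659 = 466 × 659 mm
M3: ⌊659/2⌋ × 466 = 329 × 466 mm
M4: ⌊466/2⌋ × 329 = 233 × 329 mm

233 × 329 mm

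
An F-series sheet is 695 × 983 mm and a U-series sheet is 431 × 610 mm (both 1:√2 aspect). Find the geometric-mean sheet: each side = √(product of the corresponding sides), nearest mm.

547 × 774 mm

Short side: √(695 · 431) = √299545 ≈ 547.3 → 547 mm
Long side: √(983 · 610) = √599630 ≈ 774.4 → 774 mm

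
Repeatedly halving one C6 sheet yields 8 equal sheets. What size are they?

8 = 2^3, so 3 halving steps.
C6 → C7 → … → C9 after 3 steps.

C9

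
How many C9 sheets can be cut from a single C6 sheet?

Each ISO step halves the sheet: 1 × C6 → 2 × C7 → 4 × C8 → 8 × C9
From C6 to C9 is 3 halving steps: 2^3 = 8.

8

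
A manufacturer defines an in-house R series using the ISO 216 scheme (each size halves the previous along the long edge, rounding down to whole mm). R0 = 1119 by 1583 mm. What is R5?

197 × 279 mm

R1 = 791 × 1119 mm (from R0 by 1 halving).
R2: ⌊1119/2⌋ × 791 = 559 × 791 mm
R3: ⌊791/2⌋ × 559 = 395 × 559 mm
R4: ⌊559/2⌋ × 395 = 279 × 395 mm
R5: ⌊395/2⌋ × 279 = 197 × 279 mm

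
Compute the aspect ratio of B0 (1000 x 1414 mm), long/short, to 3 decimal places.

1.414

1414 / 1000 = 1.414
Matches √2 ≈ 1.414 — the ISO 216 defining ratio.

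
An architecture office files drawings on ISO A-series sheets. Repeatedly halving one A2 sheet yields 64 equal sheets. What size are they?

A8

64 = 2^6, so 6 halving steps.
A2 → A3 → … → A8 after 6 steps.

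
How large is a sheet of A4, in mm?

210 × 297 mm

A0 = 841 × 1189 mm (A0 has area 1 m², aspect 1:√2).
A1: ⌊1189/2⌋ × 841 = 594 × 841 mm
A2: ⌊841/2⌋ × 594 = 420 × 594 mm
A3: ⌊594/2⌋ × 420 = 297 × 420 mm
A4: ⌊420/2⌋ × 297 = 210 × 297 mm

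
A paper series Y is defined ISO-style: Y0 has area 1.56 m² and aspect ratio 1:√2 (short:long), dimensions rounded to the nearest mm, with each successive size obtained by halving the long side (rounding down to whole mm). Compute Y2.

Let Y0's short side be w mm. w · w√2 = 1.56 m² = 1,560,000 mm², so w ≈ 1050.3 mm and w√2 ≈ 1485.3 mm → Y0 = 1050 × 1485 mm.
Y1: ⌊1485/2⌋ × 1050 = 742 × 1050 mm
Y2: ⌊1050/2⌋ × 742 = 525 × 742 mm

525 × 742 mm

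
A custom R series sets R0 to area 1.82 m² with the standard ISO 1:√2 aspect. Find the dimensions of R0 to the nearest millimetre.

1134 × 1604 mm

Let the short side be w mm. Then w · w√2 = 1.82 m² = 1,820,000 mm².
w² = 1,820,000/√2, so w ≈ 1134.4 mm; long side = w√2 ≈ 1604.3 mm.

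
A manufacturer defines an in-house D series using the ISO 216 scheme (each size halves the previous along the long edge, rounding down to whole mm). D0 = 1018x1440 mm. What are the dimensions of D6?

D1 = 720 × 1018 mm (from D0 by 1 halving).
D2: ⌊1018/2⌋ × 720 = 509 × 720 mm
D3: ⌊720/2⌋ × 509 = 360 × 509 mm
D4: ⌊509/2⌋ × 360 = 254 × 360 mm
D5: ⌊360/2⌋ × 254 = 180 × 254 mm
D6: ⌊254/2⌋ × 180 = 127 × 180 mm

127 × 180 mm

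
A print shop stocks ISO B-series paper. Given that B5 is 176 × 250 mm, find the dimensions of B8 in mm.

B6: ⌊250/2⌋ × 176 = 125 × 176 mm
B7: ⌊176/2⌋ × 125 = 88 × 125 mm
B8: ⌊125/2⌋ × 88 = 62 × 88 mm

62 × 88 mm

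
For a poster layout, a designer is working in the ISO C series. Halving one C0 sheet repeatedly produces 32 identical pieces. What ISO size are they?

C5

32 = 2^5, so 5 halving steps.
C0 → C1 → … → C5 after 5 steps.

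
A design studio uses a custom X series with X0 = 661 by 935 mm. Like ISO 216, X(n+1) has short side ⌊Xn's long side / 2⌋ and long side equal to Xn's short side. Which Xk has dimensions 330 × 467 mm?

X0: 661 × 935 mm
X1: 467 × 661 mm
X2: 330 × 467 mm
X3: 233 × 330 mm
→ matches X2.

X2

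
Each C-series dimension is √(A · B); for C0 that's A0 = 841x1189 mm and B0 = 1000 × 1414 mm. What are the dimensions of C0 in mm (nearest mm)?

Short: √(841 · 1000) = √841000 ≈ 917.1 mm.
Long: √(1189 · 1414) = √1681246 ≈ 1296.6 mm.

917 × 1297 mm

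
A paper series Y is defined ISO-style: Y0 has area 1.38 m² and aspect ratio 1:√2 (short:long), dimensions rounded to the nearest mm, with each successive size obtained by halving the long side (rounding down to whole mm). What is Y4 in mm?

Let Y0's short side be w mm. w · w√2 = 1.38 m² = 1,380,000 mm², so w ≈ 987.8 mm and w√2 ≈ 1397.0 mm → Y0 = 988 × 1397 mm.
Y1: ⌊1397/2⌋ × 988 = 698 × 988 mm
Y2: ⌊988/2⌋ × 698 = 494 × 698 mm
Y3: ⌊698/2⌋ × 494 = 349 × 494 mm
Y4: ⌊494/2⌋ × 349 = 247 × 349 mm

247 × 349 mm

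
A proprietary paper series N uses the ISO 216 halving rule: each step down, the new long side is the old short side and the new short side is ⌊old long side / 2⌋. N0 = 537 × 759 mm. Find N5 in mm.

N1: ⌊759/2⌋ × 537 = 379 × 537 mm
N2: ⌊537/2⌋ × 379 = 268 × 379 mm
N3: ⌊379/2⌋ × 268 = 189 × 268 mm
N4: ⌊268/2⌋ × 189 = 134 × 189 mm
N5: ⌊189/2⌋ × 134 = 94 × 134 mm

94 × 134 mm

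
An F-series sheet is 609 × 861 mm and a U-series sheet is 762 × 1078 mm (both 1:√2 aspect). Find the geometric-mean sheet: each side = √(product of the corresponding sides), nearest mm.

681 × 963 mm

Short side: √(609 · 762) = √464058 ≈ 681.2 → 681 mm
Long side: √(861 · 1078) = √928158 ≈ 963.4 → 963 mm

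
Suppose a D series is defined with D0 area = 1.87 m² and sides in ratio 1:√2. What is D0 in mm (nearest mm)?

1150 × 1626 mm

Let the short side be w mm. Then w · w√2 = 1.87 m² = 1,870,000 mm².
w² = 1,870,000/√2, so w ≈ 1149.9 mm; long side = w√2 ≈ 1626.2 mm.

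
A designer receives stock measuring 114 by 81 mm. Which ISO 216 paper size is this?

C7 (81 × 114 mm)

Aspect ratio 114/81 ≈ 1.407 — close to the ISO √2 ≈ 1.414.
In the C-series (envelope sizes, between A and B): C7 = 81 × 114 mm.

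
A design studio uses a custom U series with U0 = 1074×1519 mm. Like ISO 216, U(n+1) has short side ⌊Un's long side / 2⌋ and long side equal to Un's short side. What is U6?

U1 = 759 × 1074 mm (from U0 by 1 halving).
U2: ⌊1074/2⌋ × 759 = 537 × 759 mm
U3: ⌊759/2⌋ × 537 = 379 × 537 mm
U4: ⌊537/2⌋ × 379 = 268 × 379 mm
U5: ⌊379/2⌋ × 268 = 189 × 268 mm
U6: ⌊268/2⌋ × 189 = 134 × 189 mm

134 × 189 mm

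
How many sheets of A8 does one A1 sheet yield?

128

A1 = 594 × 841 mm; A8 = 52 × 74 mm.
Each halving step doubles the count; 7 steps from A1 to A8.
2^7 = 128.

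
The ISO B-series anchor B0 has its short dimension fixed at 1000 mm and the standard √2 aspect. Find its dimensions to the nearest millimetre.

Short side = 1000 mm; long side = 1000√2 ≈ 1414.2 mm.

1000 × 1414 mm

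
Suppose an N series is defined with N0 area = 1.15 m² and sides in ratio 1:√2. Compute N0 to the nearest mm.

Let the short side be w mm. Then w · w√2 = 1.15 m² = 1,150,000 mm².
w² = 1,150,000/√2, so w ≈ 901.8 mm; long side = w√2 ≈ 1275.3 mm.

902 × 1275 mm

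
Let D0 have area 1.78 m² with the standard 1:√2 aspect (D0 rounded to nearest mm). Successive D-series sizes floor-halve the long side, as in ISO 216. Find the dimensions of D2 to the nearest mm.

Let D0's short side be w mm. w · w√2 = 1.78 m² = 1,780,000 mm², so w ≈ 1121.9 mm and w√2 ≈ 1586.6 mm → D0 = 1122 × 1587 mm.
D1: ⌊1587/2⌋ × 1122 = 793 × 1122 mm
D2: ⌊1122/2⌋ × 793 = 561 × 793 mm

561 × 793 mm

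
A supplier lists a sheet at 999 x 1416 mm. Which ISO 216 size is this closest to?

Aspect ratio 1416/999 ≈ 1.417 — close to the ISO √2 ≈ 1.414.
In the B-series (B0 = 1000 × 1414 mm): B0 = 1000 × 1414 mm.
Off by 3 mm total — nearest standard size.

B0 (1000 × 1414 mm)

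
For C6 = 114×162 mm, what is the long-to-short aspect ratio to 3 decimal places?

162 / 114 = 1.421
ISO 216 targets √2 ≈ 1.414; the +0.007 deviation is from mm rounding.

1.421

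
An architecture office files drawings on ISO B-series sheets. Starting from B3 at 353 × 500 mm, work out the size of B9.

B4: ⌊500/2⌋ × 353 = 250 × 353 mm
B5: ⌊353/2⌋ × 250 = 176 × 250 mm
B6: ⌊250/2⌋ × 176 = 125 × 176 mm
B7: ⌊176/2⌋ × 125 = 88 × 125 mm
B8: ⌊125/2⌋ × 88 = 62 × 88 mm
B9: ⌊88/2⌋ × 62 = 44 × 62 mm

44 × 62 mm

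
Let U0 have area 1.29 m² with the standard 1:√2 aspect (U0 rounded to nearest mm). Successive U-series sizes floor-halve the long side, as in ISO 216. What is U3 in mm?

337 × 477 mm

Let U0's short side be w mm. w · w√2 = 1.29 m² = 1,290,000 mm², so w ≈ 955.1 mm and w√2 ≈ 1350.7 mm → U0 = 955 × 1351 mm.
U1: ⌊1351/2⌋ × 955 = 675 × 955 mm
U2: ⌊955/2⌋ × 675 = 477 × 675 mm
U3: ⌊675/2⌋ × 477 = 337 × 477 mm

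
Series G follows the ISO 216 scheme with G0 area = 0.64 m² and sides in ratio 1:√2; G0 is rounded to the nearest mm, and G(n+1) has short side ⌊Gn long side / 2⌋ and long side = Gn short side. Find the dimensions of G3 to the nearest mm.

237 × 336 mm

Let G0's short side be w mm. w · w√2 = 0.64 m² = 640,000 mm², so w ≈ 672.7 mm and w√2 ≈ 951.4 mm → G0 = 673 × 951 mm.
G1: ⌊951/2⌋ × 673 = 475 × 673 mm
G2: ⌊673/2⌋ × 475 = 336 × 475 mm
G3: ⌊475/2⌋ × 336 = 237 × 336 mm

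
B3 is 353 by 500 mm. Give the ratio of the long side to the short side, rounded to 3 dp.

500 / 353 = 1.416
ISO 216 targets √2 ≈ 1.414; the +0.002 deviation is from mm rounding.

1.416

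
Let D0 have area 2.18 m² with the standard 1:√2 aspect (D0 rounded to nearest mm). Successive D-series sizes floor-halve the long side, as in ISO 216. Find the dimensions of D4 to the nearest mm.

Let D0's short side be w mm. w · w√2 = 2.18 m² = 2,180,000 mm², so w ≈ 1241.6 mm and w√2 ≈ 1755.8 mm → D0 = 1242 × 1756 mm.
D1: ⌊1756/2⌋ × 1242 = 878 × 1242 mm
D2: ⌊1242/2⌋ × 878 = 621 × 878 mm
D3: ⌊878/2⌋ × 621 = 439 × 621 mm
D4: ⌊621/2⌋ × 439 = 310 × 439 mm

310 × 439 mm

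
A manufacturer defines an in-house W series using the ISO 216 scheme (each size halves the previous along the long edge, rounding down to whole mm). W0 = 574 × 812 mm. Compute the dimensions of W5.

W1: ⌊812/2⌋ × 574 = 406 × 574 mm
W2: ⌊574/2⌋ × 406 = 287 × 406 mm
W3: ⌊406/2⌋ × 287 = 203 × 287 mm
W4: ⌊287/2⌋ × 203 = 143 × 203 mm
W5: ⌊203/2⌋ × 143 = 101 × 143 mm

101 × 143 mm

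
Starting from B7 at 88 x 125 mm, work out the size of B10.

B8: ⌊125/2⌋ × 88 = 62 × 88 mm
B9: ⌊88/2⌋ × 62 = 44 × 62 mm
B10: ⌊62/2⌋ × 44 = 31 × 44 mm

31 × 44 mm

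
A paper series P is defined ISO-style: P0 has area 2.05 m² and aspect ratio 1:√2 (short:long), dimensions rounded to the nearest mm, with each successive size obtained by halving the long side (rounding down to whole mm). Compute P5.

Let P0's short side be w mm. w · w√2 = 2.05 m² = 2,050,000 mm², so w ≈ 1204.0 mm and w√2 ≈ 1702.7 mm → P0 = 1204 × 1703 mm.
P1: ⌊1703/2⌋ × 1204 = 851 × 1204 mm
P2: ⌊1204/2⌋ × 851 = 602 × 851 mm
P3: ⌊851/2⌋ × 602 = 425 × 602 mm
P4: ⌊602/2⌋ × 425 = 301 × 425 mm
P5: ⌊425/2⌋ × 301 = 212 × 301 mm

212 × 301 mm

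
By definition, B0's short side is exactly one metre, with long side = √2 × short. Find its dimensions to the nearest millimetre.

1000 × 1414 mm

Short side = 1000 mm; long side = 1000√2 ≈ 1414.2 mm.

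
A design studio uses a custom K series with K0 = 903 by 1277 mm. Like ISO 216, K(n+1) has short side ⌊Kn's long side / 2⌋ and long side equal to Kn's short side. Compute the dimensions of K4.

225 × 319 mm

K1: ⌊1277/2⌋ × 903 = 638 × 903 mm
K2: ⌊903/2⌋ × 638 = 451 × 638 mm
K3: ⌊638/2⌋ × 451 = 319 × 451 mm
K4: ⌊451/2⌋ × 319 = 225 × 319 mm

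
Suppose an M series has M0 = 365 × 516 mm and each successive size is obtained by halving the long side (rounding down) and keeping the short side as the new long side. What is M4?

91 × 129 mm

M1: ⌊516/2⌋ × 365 = 258 × 365 mm
M2: ⌊365/2⌋ × 258 = 182 × 258 mm
M3: ⌊258/2⌋ × 182 = 129 × 182 mm
M4: ⌊182/2⌋ × 129 = 91 × 129 mm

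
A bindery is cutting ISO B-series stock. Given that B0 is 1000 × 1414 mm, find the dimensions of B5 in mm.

B1: ⌊1414/2⌋ × 1000 = 707 × 1000 mm
B2: ⌊1000/2⌋ × 707 = 500 × 707 mm
B3: ⌊707/2⌋ × 500 = 353 × 500 mm
B4: ⌊500/2⌋ × 353 = 250 × 353 mm
B5: ⌊353/2⌋ × 250 = 176 × 250 mm

176 × 250 mm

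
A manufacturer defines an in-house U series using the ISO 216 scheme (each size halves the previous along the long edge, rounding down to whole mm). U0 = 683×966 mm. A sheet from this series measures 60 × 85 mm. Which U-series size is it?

U0: 683 × 966 mm
U1: 483 × 683 mm
U2: 341 × 483 mm
U3: 241 × 341 mm
U4: 170 × 241 mm
U5: 120 × 170 mm
U6: 85 × 120 mm
U7: 60 × 85 mm
U8: 42 × 60 mm
→ matches U7.

U7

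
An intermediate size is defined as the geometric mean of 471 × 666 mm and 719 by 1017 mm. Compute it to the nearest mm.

Short side: √(471 · 719) = √338649 ≈ 581.9 → 582 mm
Long side: √(666 · 1017) = √677322 ≈ 823.0 → 823 mm

582 × 823 mm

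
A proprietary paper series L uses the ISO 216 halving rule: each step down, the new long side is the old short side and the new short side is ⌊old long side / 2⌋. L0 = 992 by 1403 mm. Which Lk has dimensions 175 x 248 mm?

L5

L0: 992 × 1403 mm
L1: 701 × 992 mm
L2: 496 × 701 mm
L3: 350 × 496 mm
L4: 248 × 350 mm
L5: 175 × 248 mm
L6: 124 × 175 mm
→ matches L5.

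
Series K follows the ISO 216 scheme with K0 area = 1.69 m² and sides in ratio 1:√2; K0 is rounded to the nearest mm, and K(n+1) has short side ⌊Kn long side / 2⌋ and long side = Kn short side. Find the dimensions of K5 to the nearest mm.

193 × 273 mm

Let K0's short side be w mm. w · w√2 = 1.69 m² = 1,690,000 mm², so w ≈ 1093.2 mm and w√2 ≈ 1546.0 mm → K0 = 1093 × 1546 mm.
K1: ⌊1546/2⌋ × 1093 = 773 × 1093 mm
K2: ⌊1093/2⌋ × 773 = 546 × 773 mm
K3: ⌊773/2⌋ × 546 = 386 × 546 mm
K4: ⌊546/2⌋ × 386 = 273 × 386 mm
K5: ⌊386/2⌋ × 273 = 193 × 273 mm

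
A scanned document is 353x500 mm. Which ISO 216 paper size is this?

Aspect ratio 500/353 ≈ 1.416 — close to the ISO √2 ≈ 1.414.
In the B-series (B0 = 1000 × 1414 mm): B3 = 353 × 500 mm.

B3 (353 × 500 mm)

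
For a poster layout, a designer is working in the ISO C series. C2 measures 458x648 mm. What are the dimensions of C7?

C3: ⌊648/2⌋ × 458 = 324 × 458 mm
C4: ⌊458/2⌋ × 324 = 229 × 324 mm
C5: ⌊324/2⌋ × 229 = 162 × 229 mm
C6: ⌊229/2⌋ × 162 = 114 × 162 mm
C7: ⌊162/2⌋ × 114 = 81 × 114 mm

81 × 114 mm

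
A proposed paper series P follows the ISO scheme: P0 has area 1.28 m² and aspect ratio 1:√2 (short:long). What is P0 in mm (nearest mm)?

951 × 1345 mm

Let the short side be w mm. Then w · w√2 = 1.28 m² = 1,280,000 mm².
w² = 1,280,000/√2, so w ≈ 951.4 mm; long side = w√2 ≈ 1345.4 mm.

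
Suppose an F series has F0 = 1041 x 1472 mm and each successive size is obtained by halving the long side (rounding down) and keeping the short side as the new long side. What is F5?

184 × 260 mm

F1: ⌊1472/2⌋ × 1041 = 736 × 1041 mm
F2: ⌊1041/2⌋ × 736 = 520 × 736 mm
F3: ⌊736/2⌋ × 520 = 368 × 520 mm
F4: ⌊520/2⌋ × 368 = 260 × 368 mm
F5: ⌊368/2⌋ × 260 = 184 × 260 mm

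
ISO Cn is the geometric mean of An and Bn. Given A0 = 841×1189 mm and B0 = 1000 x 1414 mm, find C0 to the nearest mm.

917 × 1297 mm

Short side: √(841 · 1000) = √841000 ≈ 917.1 → 917 mm
Long side: √(1189 · 1414) = √1681246 ≈ 1296.6 → 1297 mm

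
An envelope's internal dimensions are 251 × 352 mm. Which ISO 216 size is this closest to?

B4 (250 × 353 mm)

Aspect ratio 352/251 ≈ 1.402 — close to the ISO √2 ≈ 1.414.
In the B-series (B0 = 1000 × 1414 mm): B4 = 250 × 353 mm.
Off by 2 mm total — nearest standard size.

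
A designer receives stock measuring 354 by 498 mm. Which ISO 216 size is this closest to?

B3 (353 × 500 mm)

Aspect ratio 498/354 ≈ 1.407 — close to the ISO √2 ≈ 1.414.
In the B-series (B0 = 1000 × 1414 mm): B3 = 353 × 500 mm.
Off by 3 mm total — nearest standard size.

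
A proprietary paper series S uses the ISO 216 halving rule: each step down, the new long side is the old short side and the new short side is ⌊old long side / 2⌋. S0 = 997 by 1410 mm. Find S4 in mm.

S1: ⌊1410/2⌋ × 997 = 705 × 997 mm
S2: ⌊997/2⌋ × 705 = 498 × 705 mm
S3: ⌊705/2⌋ × 498 = 352 × 498 mm
S4: ⌊498/2⌋ × 352 = 249 × 352 mm

249 × 352 mm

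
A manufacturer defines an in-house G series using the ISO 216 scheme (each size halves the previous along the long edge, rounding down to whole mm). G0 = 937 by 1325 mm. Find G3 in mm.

331 × 468 mm

G1: ⌊1325/2⌋ × 937 = 662 × 937 mm
G2: ⌊937/2⌋ × 662 = 468 × 662 mm
G3: ⌊662/2⌋ × 468 = 331 × 468 mm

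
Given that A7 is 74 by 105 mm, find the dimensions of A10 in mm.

26 × 37 mm

A8: ⌊105/2⌋ × 74 = 52 × 74 mm
A9: ⌊74/2⌋ × 52 = 37 × 52 mm
A10: ⌊52/2⌋ × 37 = 26 × 37 mm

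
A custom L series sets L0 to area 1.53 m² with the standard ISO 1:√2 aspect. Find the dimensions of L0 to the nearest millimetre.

1040 × 1471 mm

Let the short side be w mm. Then w · w√2 = 1.53 m² = 1,530,000 mm².
w² = 1,530,000/√2, so w ≈ 1040.1 mm; long side = w√2 ≈ 1471.0 mm.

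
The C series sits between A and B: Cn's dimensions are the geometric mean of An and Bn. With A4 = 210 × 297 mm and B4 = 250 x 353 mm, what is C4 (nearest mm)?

229 × 324 mm

Short side: √(210 · 250) = √52500 ≈ 229.1 → 229 mm
Long side: √(297 · 353) = √104841 ≈ 323.8 → 324 mm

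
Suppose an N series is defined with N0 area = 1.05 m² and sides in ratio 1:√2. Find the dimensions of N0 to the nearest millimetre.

Let the short side be w mm. Then w · w√2 = 1.05 m² = 1,050,000 mm².
w² = 1,050,000/√2, so w ≈ 861.7 mm; long side = w√2 ≈ 1218.6 mm.

862 × 1219 mm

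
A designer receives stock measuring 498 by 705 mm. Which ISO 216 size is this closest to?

B2 (500 × 707 mm)

Aspect ratio 705/498 ≈ 1.416 — close to the ISO √2 ≈ 1.414.
In the B-series (B0 = 1000 × 1414 mm): B2 = 500 × 707 mm.
Off by 4 mm total — nearest standard size.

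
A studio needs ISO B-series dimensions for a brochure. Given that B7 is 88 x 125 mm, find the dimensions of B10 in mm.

B8: ⌊125/2⌋ × 88 = 62 × 88 mm
B9: ⌊88/2⌋ × 62 = 44 × 62 mm
B10: ⌊62/2⌋ × 44 = 31 × 44 mm

31 × 44 mm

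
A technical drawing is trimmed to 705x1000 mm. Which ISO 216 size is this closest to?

B1 (707 × 1000 mm)

Aspect ratio 1000/705 ≈ 1.418 — close to the ISO √2 ≈ 1.414.
In the B-series (B0 = 1000 × 1414 mm): B1 = 707 × 1000 mm.
Off by 2 mm total — nearest standard size.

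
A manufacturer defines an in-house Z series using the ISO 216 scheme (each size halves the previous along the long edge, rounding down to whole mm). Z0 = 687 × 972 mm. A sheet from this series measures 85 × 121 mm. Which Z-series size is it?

Z6

Z0: 687 × 972 mm
Z1: 486 × 687 mm
Z2: 343 × 486 mm
Z3: 243 × 343 mm
Z4: 171 × 243 mm
Z5: 121 × 171 mm
Z6: 85 × 121 mm
Z7: 60 × 85 mm
→ matches Z6.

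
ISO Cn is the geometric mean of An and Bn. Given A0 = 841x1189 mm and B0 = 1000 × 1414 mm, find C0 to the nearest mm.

Short side: √(841 · 1000) = √841000 ≈ 917.1 → 917 mm
Long side: √(1189 · 1414) = √1681246 ≈ 1296.6 → 1297 mm

917 × 1297 mm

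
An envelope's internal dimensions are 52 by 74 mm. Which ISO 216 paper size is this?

A8 (52 × 74 mm)

Aspect ratio 74/52 ≈ 1.423 — close to the ISO √2 ≈ 1.414.
In the A-series (A0 area = 1 m²): A8 = 52 × 74 mm.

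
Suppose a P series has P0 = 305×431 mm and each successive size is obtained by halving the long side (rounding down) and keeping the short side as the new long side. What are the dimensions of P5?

P1: ⌊431/2⌋ × 305 = 215 × 305 mm
P2: ⌊305/2⌋ × 215 = 152 × 215 mm
P3: ⌊215/2⌋ × 152 = 107 × 152 mm
P4: ⌊152/2⌋ × 107 = 76 × 107 mm
P5: ⌊107/2⌋ × 76 = 53 × 76 mm

53 × 76 mm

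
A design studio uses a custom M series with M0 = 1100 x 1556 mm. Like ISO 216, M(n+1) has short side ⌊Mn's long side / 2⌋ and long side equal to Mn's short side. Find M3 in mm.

M1: ⌊1556/2⌋ × 1100 = 778 × 1100 mm
M2: ⌊1100/2⌋ × 778 = 550 × 778 mm
M3: ⌊778/2⌋ × 550 = 389 × 550 mm

389 × 550 mm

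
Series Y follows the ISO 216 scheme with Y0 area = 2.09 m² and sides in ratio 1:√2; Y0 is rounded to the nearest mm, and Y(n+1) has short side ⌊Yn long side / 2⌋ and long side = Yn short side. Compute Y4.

304 × 429 mm

Let Y0's short side be w mm. w · w√2 = 2.09 m² = 2,090,000 mm², so w ≈ 1215.7 mm and w√2 ≈ 1719.2 mm → Y0 = 1216 × 1719 mm.
Y1: ⌊1719/2⌋ × 1216 = 859 × 1216 mm
Y2: ⌊1216/2⌋ × 859 = 608 × 859 mm
Y3: ⌊859/2⌋ × 608 = 429 × 608 mm
Y4: ⌊608/2⌋ × 429 = 304 × 429 mm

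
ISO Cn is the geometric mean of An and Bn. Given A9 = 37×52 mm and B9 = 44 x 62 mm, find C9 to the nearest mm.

40 × 57 mm

Short side: √(37 · 44) = √1628 ≈ 40.3 → 40 mm
Long side: √(52 · 62) = √3224 ≈ 56.8 → 57 mm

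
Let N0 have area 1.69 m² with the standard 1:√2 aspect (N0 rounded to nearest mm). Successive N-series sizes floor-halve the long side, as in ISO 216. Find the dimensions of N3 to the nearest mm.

386 × 546 mm

Let N0's short side be w mm. w · w√2 = 1.69 m² = 1,690,000 mm², so w ≈ 1093.2 mm and w√2 ≈ 1546.0 mm → N0 = 1093 × 1546 mm.
N1: ⌊1546/2⌋ × 1093 = 773 × 1093 mm
N2: ⌊1093/2⌋ × 773 = 546 × 773 mm
N3: ⌊773/2⌋ × 546 = 386 × 546 mm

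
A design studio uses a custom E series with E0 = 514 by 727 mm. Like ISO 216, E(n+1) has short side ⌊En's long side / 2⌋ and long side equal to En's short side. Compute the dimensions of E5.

E1 = 363 × 514 mm (from E0 by 1 halving).
E2: ⌊514/2⌋ × 363 = 257 × 363 mm
E3: ⌊363/2⌋ × 257 = 181 × 257 mm
E4: ⌊257/2⌋ × 181 = 128 × 181 mm
E5: ⌊181/2⌋ × 128 = 90 × 128 mm

90 × 128 mm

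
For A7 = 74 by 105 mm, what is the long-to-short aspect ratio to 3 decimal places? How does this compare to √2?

105 / 74 = 1.419
ISO 216 targets √2 ≈ 1.414; the +0.005 deviation is from mm rounding.

1.419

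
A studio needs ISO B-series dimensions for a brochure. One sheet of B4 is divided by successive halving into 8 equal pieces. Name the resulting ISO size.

B7

8 = 2^3, so 3 halving steps.
B4 → B5 → … → B7 after 3 steps.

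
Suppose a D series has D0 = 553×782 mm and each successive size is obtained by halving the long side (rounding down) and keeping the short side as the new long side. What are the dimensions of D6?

69 × 97 mm

D1 = 391 × 553 mm (from D0 by 1 halving).
D2: ⌊553/2⌋ × 391 = 276 × 391 mm
D3: ⌊391/2⌋ × 276 = 195 × 276 mm
D4: ⌊276/2⌋ × 195 = 138 × 195 mm
D5: ⌊195/2⌋ × 138 = 97 × 138 mm
D6: ⌊138/2⌋ × 97 = 69 × 97 mm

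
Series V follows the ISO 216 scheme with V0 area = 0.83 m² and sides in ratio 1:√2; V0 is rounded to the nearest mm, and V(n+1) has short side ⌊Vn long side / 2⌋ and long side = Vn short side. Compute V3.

Let V0's short side be w mm. w · w√2 = 0.83 m² = 830,000 mm², so w ≈ 766.1 mm and w√2 ≈ 1083.4 mm → V0 = 766 × 1083 mm.
V1: ⌊1083/2⌋ × 766 = 541 × 766 mm
V2: ⌊766/2⌋ × 541 = 383 × 541 mm
V3: ⌊541/2⌋ × 383 = 270 × 383 mm

270 × 383 mm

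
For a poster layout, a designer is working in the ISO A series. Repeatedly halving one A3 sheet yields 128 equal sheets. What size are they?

A10

128 = 2^7, so 7 halving steps.
A3 → A4 → … → A10 after 7 steps.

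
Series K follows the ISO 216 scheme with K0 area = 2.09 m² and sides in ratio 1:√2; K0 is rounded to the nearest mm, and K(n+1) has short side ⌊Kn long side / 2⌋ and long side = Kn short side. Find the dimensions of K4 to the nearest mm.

Let K0's short side be w mm. w · w√2 = 2.09 m² = 2,090,000 mm², so w ≈ 1215.7 mm and w√2 ≈ 1719.2 mm → K0 = 1216 × 1719 mm.
K1: ⌊1719/2⌋ × 1216 = 859 × 1216 mm
K2: ⌊1216/2⌋ × 859 = 608 × 859 mm
K3: ⌊859/2⌋ × 608 = 429 × 608 mm
K4: ⌊608/2⌋ × 429 = 304 × 429 mm

304 × 429 mm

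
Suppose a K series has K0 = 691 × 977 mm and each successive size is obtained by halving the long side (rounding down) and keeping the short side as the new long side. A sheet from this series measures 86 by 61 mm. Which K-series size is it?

K7

K0: 691 × 977 mm
K1: 488 × 691 mm
K2: 345 × 488 mm
K3: 244 × 345 mm
K4: 172 × 244 mm
K5: 122 × 172 mm
K6: 86 × 122 mm
K7: 61 × 86 mm
K8: 43 × 61 mm
→ matches K7.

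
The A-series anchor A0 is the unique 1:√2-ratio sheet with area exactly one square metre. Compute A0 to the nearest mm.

841 × 1189 mm

Let the short side be w mm. Then the long side is w√2 and w · w√2 = 10⁶ mm².
w² = 10⁶/√2, so w = 1000 / 2^(1/4) ≈ 840.9 mm; long side = 1000 · 2^(1/4) ≈ 1189.2 mm.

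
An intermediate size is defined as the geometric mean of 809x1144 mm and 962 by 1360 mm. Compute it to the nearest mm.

Short side: √(809 · 962) = √778258 ≈ 882.2 → 882 mm
Long side: √(1144 · 1360) = √1555840 ≈ 1247.3 → 1247 mm

882 × 1247 mm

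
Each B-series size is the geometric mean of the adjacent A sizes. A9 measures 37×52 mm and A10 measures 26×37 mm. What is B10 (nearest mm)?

31 × 44 mm

Short side: √(37 · 26) = √962 ≈ 31.0 → 31 mm
Long side: √(52 · 37) = √1924 ≈ 43.9 → 44 mm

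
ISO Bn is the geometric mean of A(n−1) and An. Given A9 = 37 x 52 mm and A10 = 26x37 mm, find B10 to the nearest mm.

Short side: √(37 · 26) = √962 ≈ 31.0 → 31 mm
Long side: √(52 · 37) = √1924 ≈ 43.9 → 44 mm

31 × 44 mm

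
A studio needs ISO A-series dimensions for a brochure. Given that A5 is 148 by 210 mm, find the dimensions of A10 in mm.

26 × 37 mm

A6: ⌊210/2⌋ × 148 = 105 × 148 mm
A7: ⌊148/2⌋ × 105 = 74 × 105 mm
A8: ⌊105/2⌋ × 74 = 52 × 74 mm
A9: ⌊74/2⌋ × 52 = 37 × 52 mm
A10: ⌊52/2⌋ × 37 = 26 × 37 mm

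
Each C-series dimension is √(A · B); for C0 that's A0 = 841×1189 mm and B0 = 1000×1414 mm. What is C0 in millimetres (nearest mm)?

Short: √(841 · 1000) = √841000 ≈ 917.1 mm.
Long: √(1189 · 1414) = √1681246 ≈ 1296.6 mm.

917 × 1297 mm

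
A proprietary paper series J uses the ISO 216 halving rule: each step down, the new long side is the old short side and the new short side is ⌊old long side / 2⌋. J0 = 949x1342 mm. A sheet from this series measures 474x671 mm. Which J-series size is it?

J0: 949 × 1342 mm
J1: 671 × 949 mm
J2: 474 × 671 mm
J3: 335 × 474 mm
→ matches J2.

J2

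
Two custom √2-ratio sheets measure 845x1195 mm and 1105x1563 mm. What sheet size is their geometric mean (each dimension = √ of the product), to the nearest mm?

966 × 1367 mm

Short side: √(845 · 1105) = √933725 ≈ 966.3 → 966 mm
Long side: √(1195 · 1563) = √1867785 ≈ 1366.7 → 1367 mm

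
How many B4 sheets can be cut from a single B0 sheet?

Each ISO step halves the sheet: 1 × B0 → 2 × B1 → 4 × B2 → 8 × B3 → …
From B0 to B4 is 4 halving steps: 2^4 = 16.

16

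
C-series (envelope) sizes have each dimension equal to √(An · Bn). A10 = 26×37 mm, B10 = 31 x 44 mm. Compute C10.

28 × 40 mm

Short side: √(26 · 31) = √806 ≈ 28.4 → 28 mm
Long side: √(37 · 44) = √1628 ≈ 40.3 → 40 mm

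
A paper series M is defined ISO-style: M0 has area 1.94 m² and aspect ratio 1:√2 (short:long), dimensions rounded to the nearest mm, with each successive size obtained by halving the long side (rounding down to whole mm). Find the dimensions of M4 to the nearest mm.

Let M0's short side be w mm. w · w√2 = 1.94 m² = 1,940,000 mm², so w ≈ 1171.2 mm and w√2 ≈ 1656.4 mm → M0 = 1171 × 1656 mm.
M1: ⌊1656/2⌋ × 1171 = 828 × 1171 mm
M2: ⌊1171/2⌋ × 828 = 585 × 828 mm
M3: ⌊828/2⌋ × 585 = 414 × 585 mm
M4: ⌊585/2⌋ × 414 = 292 × 414 mm

292 × 414 mm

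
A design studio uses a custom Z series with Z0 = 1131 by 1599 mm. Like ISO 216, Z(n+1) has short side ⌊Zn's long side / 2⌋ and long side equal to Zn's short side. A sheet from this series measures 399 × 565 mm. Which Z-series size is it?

Z3

Z0: 1131 × 1599 mm
Z1: 799 × 1131 mm
Z2: 565 × 799 mm
Z3: 399 × 565 mm
Z4: 282 × 399 mm
→ matches Z3.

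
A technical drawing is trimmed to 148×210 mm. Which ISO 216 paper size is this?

Aspect ratio 210/148 ≈ 1.419 — close to the ISO √2 ≈ 1.414.
In the A-series (A0 area = 1 m²): A5 = 148 × 210 mm.

A5 (148 × 210 mm)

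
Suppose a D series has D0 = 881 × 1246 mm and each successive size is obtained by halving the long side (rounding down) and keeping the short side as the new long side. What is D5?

155 × 220 mm

D1: ⌊1246/2⌋ × 881 = 623 × 881 mm
D2: ⌊881/2⌋ × 623 = 440 × 623 mm
D3: ⌊623/2⌋ × 440 = 311 × 440 mm
D4: ⌊440/2⌋ × 311 = 220 × 311 mm
D5: ⌊311/2⌋ × 220 = 155 × 220 mm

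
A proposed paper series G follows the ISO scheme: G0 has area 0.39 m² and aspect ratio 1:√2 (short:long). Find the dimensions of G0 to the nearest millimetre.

Let the short side be w mm. Then w · w√2 = 0.39 m² = 390,000 mm².
w² = 390,000/√2, so w ≈ 525.1 mm; long side = w√2 ≈ 742.7 mm.

525 × 743 mm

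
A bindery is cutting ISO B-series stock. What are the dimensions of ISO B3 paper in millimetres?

B0 = 1000 × 1414 mm (B0 has a 1000 mm short side, aspect 1:√2).
B1: ⌊1414/2⌋ × 1000 = 707 × 1000 mm
B2: ⌊1000/2⌋ × 707 = 500 × 707 mm
B3: ⌊707/2⌋ × 500 = 353 × 500 mm

353 × 500 mm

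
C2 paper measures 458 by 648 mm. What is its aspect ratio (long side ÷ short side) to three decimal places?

1.415

648 / 458 = 1.415
Matches √2 ≈ 1.414 — the ISO 216 defining ratio.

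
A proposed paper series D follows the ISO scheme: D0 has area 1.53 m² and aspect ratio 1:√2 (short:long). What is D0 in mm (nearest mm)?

Let the short side be w mm. Then w · w√2 = 1.53 m² = 1,530,000 mm².
w² = 1,530,000/√2, so w ≈ 1040.1 mm; long side = w√2 ≈ 1471.0 mm.

1040 × 1471 mm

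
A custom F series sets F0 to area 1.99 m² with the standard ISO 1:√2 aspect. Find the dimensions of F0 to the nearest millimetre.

1186 × 1678 mm

Let the short side be w mm. Then w · w√2 = 1.99 m² = 1,990,000 mm².
w² = 1,990,000/√2, so w ≈ 1186.2 mm; long side = w√2 ≈ 1677.6 mm.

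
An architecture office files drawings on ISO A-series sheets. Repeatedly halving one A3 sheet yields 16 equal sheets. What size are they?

16 = 2^4, so 4 halving steps.
A3 → A4 → … → A7 after 4 steps.

A7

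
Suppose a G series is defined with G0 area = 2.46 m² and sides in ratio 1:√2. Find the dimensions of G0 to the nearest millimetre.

1319 × 1865 mm

Let the short side be w mm. Then w · w√2 = 2.46 m² = 2,460,000 mm².
w² = 2,460,000/√2, so w ≈ 1318.9 mm; long side = w√2 ≈ 1865.2 mm.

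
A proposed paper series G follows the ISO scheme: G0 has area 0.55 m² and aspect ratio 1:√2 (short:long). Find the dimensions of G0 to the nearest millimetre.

Let the short side be w mm. Then w · w√2 = 0.55 m² = 550,000 mm².
w² = 550,000/√2, so w ≈ 623.6 mm; long side = w√2 ≈ 881.9 mm.

624 × 882 mm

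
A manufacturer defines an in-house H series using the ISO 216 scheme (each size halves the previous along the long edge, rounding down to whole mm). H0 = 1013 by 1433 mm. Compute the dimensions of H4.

H1: ⌊1433/2⌋ × 1013 = 716 × 1013 mm
H2: ⌊1013/2⌋ × 716 = 506 × 716 mm
H3: ⌊716/2⌋ × 506 = 358 × 506 mm
H4: ⌊506/2⌋ × 358 = 253 × 358 mm

253 × 358 mm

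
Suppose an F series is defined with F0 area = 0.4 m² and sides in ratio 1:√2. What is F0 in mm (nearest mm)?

Let the short side be w mm. Then w · w√2 = 0.4 m² = 400,000 mm².
w² = 400,000/√2, so w ≈ 531.8 mm; long side = w√2 ≈ 752.1 mm.

532 × 752 mm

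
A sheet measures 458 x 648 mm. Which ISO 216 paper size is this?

C2 (458 × 648 mm)

Aspect ratio 648/458 ≈ 1.415 — close to the ISO √2 ≈ 1.414.
In the C-series (envelope sizes, between A and B): C2 = 458 × 648 mm.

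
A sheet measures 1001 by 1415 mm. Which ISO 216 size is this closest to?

B0 (1000 × 1414 mm)

Aspect ratio 1415/1001 ≈ 1.414 — close to the ISO √2 ≈ 1.414.
In the B-series (B0 = 1000 × 1414 mm): B0 = 1000 × 1414 mm.
Off by 2 mm total — nearest standard size.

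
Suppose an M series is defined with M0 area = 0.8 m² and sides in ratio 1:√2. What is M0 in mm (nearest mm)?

Let the short side be w mm. Then w · w√2 = 0.8 m² = 800,000 mm².
w² = 800,000/√2, so w ≈ 752.1 mm; long side = w√2 ≈ 1063.7 mm.

752 × 1064 mm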